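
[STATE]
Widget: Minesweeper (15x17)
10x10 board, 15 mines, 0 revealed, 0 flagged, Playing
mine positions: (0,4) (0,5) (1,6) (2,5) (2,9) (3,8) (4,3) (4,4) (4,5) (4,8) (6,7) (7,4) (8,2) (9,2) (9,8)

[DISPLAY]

■■■■■■■■■■     
■■■■■■■■■■     
■■■■■■■■■■     
■■■■■■■■■■     
■■■■■■■■■■     
■■■■■■■■■■     
■■■■■■■■■■     
■■■■■■■■■■     
■■■■■■■■■■     
■■■■■■■■■■     
               
               
               
               
               
               
               


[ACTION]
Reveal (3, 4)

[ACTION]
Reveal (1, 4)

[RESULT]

■■■■■■■■■■     
■■■■3■■■■■     
■■■■■■■■■■     
■■■■4■■■■■     
■■■■■■■■■■     
■■■■■■■■■■     
■■■■■■■■■■     
■■■■■■■■■■     
■■■■■■■■■■     
■■■■■■■■■■     
               
               
               
               
               
               
               


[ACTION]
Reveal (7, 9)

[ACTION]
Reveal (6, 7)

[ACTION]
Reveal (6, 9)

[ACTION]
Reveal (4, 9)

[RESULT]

■■■■✹✹■■■■     
■■■■3■✹■■■     
■■■■■✹■■■✹     
■■■■4■■■✹■     
■■■✹✹✹■■✹■     
■■■■■■■■21     
■■■■■■■✹1      
■■■■✹■■■1      
■■✹■■■■■11     
■■✹■■■■■✹■     
               
               
               
               
               
               
               


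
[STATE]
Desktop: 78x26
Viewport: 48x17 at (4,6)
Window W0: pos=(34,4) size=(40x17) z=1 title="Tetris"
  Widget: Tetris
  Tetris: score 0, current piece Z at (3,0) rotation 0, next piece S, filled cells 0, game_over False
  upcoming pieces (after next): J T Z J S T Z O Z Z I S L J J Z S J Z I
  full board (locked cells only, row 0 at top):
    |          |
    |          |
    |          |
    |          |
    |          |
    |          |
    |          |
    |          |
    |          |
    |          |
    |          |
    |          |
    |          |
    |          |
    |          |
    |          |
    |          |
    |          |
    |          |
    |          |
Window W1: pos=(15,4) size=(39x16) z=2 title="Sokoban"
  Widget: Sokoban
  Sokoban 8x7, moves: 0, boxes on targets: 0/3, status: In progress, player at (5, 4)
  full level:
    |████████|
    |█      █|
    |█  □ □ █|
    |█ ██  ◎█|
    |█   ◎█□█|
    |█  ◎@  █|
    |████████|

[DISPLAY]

           ┠────────────────────────────────────
           ┃████████                            
           ┃█      █                            
           ┃█  □ □ █                            
           ┃█ ██  ◎█                            
           ┃█   ◎█□█                            
           ┃█  ◎@  █                            
           ┃████████                            
           ┃Moves: 0  0/3                       
           ┃                                    
           ┃                                    
           ┃                                    
           ┃                                    
           ┗━━━━━━━━━━━━━━━━━━━━━━━━━━━━━━━━━━━━
                              ┗━━━━━━━━━━━━━━━━━
                                                
                                                


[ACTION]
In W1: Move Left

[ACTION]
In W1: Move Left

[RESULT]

           ┠────────────────────────────────────
           ┃████████                            
           ┃█      █                            
           ┃█  □ □ █                            
           ┃█ ██  ◎█                            
           ┃█   ◎█□█                            
           ┃█ @◎   █                            
           ┃████████                            
           ┃Moves: 2  0/3                       
           ┃                                    
           ┃                                    
           ┃                                    
           ┃                                    
           ┗━━━━━━━━━━━━━━━━━━━━━━━━━━━━━━━━━━━━
                              ┗━━━━━━━━━━━━━━━━━
                                                
                                                


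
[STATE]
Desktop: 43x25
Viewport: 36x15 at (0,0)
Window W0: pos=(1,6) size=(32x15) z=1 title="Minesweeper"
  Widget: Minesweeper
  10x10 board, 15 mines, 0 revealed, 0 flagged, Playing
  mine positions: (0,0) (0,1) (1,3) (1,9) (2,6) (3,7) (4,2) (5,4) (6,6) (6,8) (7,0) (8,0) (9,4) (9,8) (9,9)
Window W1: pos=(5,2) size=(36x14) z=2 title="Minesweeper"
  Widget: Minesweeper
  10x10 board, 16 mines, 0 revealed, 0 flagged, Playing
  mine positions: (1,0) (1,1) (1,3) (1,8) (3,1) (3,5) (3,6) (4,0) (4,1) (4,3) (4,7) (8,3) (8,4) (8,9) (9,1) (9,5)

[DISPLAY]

                                    
                                    
     ┏━━━━━━━━━━━━━━━━━━━━━━━━━━━━━━
     ┃ Minesweeper                  
     ┠──────────────────────────────
     ┃■■■■■■■■■■                    
 ┏━━━┃■■■■■■■■■■                    
 ┃ Mi┃■■■■■■■■■■                    
 ┠───┃■■■■■■■■■■                    
 ┃■■■┃■■■■■■■■■■                    
 ┃■■■┃■■■■■■■■■■                    
 ┃■■■┃■■■■■■■■■■                    
 ┃■■■┃■■■■■■■■■■                    
 ┃■■■┃■■■■■■■■■■                    
 ┃■■■┃■■■■■■■■■■                    


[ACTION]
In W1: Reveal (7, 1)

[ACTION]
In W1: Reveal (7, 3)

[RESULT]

                                    
                                    
     ┏━━━━━━━━━━━━━━━━━━━━━━━━━━━━━━
     ┃ Minesweeper                  
     ┠──────────────────────────────
     ┃■■■■■■■■■■                    
 ┏━━━┃■■■■■■■■■■                    
 ┃ Mi┃■■■■■■■■11                    
 ┠───┃■■■■■■■■1                     
 ┃■■■┃■■■■223■1                     
 ┃■■■┃22211 111                     
 ┃■■■┃                              
 ┃■■■┃  1221  11                    
 ┃■■■┃112■■21 1■                    
 ┃■■■┃■■■■■■1 1■                    


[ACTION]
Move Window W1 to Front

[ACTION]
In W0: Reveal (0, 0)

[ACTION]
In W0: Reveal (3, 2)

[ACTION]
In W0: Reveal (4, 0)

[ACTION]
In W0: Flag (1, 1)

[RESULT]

                                    
                                    
     ┏━━━━━━━━━━━━━━━━━━━━━━━━━━━━━━
     ┃ Minesweeper                  
     ┠──────────────────────────────
     ┃■■■■■■■■■■                    
 ┏━━━┃■■■■■■■■■■                    
 ┃ Mi┃■■■■■■■■11                    
 ┠───┃■■■■■■■■1                     
 ┃✹✹■┃■■■■223■1                     
 ┃■■■┃22211 111                     
 ┃■■■┃                              
 ┃■■■┃  1221  11                    
 ┃■■✹┃112■■21 1■                    
 ┃■■■┃■■■■■■1 1■                    


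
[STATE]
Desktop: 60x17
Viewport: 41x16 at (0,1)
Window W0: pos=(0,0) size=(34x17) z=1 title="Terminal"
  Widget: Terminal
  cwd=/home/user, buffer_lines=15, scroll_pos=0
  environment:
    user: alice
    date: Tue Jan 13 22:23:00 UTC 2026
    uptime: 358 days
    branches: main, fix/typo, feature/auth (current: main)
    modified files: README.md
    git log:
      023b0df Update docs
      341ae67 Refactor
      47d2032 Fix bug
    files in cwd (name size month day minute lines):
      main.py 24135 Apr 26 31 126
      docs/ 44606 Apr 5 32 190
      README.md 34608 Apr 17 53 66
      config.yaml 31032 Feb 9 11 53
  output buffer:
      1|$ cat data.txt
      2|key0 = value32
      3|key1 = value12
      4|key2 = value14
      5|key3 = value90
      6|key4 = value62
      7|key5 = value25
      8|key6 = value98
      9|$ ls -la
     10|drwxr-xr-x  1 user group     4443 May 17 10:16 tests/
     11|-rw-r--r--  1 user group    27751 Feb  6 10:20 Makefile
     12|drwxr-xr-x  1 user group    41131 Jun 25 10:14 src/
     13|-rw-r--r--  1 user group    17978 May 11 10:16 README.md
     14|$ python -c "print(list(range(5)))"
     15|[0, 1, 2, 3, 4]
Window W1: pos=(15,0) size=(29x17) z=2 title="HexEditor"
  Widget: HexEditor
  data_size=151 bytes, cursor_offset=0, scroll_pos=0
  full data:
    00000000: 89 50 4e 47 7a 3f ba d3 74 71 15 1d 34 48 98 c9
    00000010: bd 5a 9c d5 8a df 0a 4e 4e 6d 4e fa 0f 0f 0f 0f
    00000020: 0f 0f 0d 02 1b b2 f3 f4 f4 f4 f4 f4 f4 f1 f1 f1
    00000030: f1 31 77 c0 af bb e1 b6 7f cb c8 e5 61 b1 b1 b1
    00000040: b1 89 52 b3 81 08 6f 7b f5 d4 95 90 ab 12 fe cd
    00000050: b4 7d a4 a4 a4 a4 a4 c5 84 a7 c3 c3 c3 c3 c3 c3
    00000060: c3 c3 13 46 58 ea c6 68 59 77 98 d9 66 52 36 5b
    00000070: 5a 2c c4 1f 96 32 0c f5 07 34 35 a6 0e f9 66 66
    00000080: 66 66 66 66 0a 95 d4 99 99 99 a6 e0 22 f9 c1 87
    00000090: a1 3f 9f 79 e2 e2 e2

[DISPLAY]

┃ Terminal     ┃ HexEditor               
┠──────────────┠─────────────────────────
┃$ cat data.txt┃00000000  89 50 4e 47 7a 
┃key0 = value32┃00000010  bd 5a 9c d5 8a 
┃key1 = value12┃00000020  0f 0f 0d 02 1b 
┃key2 = value14┃00000030  f1 31 77 c0 af 
┃key3 = value90┃00000040  b1 89 52 b3 81 
┃key4 = value62┃00000050  b4 7d a4 a4 a4 
┃key5 = value25┃00000060  c3 c3 13 46 58 
┃key6 = value98┃00000070  5a 2c c4 1f 96 
┃$ ls -la      ┃00000080  66 66 66 66 0a 
┃drwxr-xr-x  1 ┃00000090  a1 3f 9f 79 e2 
┃-rw-r--r--  1 ┃                         
┃drwxr-xr-x  1 ┃                         
┃-rw-r--r--  1 ┃                         
┗━━━━━━━━━━━━━━┗━━━━━━━━━━━━━━━━━━━━━━━━━


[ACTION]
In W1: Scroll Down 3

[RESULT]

┃ Terminal     ┃ HexEditor               
┠──────────────┠─────────────────────────
┃$ cat data.txt┃00000030  f1 31 77 c0 af 
┃key0 = value32┃00000040  b1 89 52 b3 81 
┃key1 = value12┃00000050  b4 7d a4 a4 a4 
┃key2 = value14┃00000060  c3 c3 13 46 58 
┃key3 = value90┃00000070  5a 2c c4 1f 96 
┃key4 = value62┃00000080  66 66 66 66 0a 
┃key5 = value25┃00000090  a1 3f 9f 79 e2 
┃key6 = value98┃                         
┃$ ls -la      ┃                         
┃drwxr-xr-x  1 ┃                         
┃-rw-r--r--  1 ┃                         
┃drwxr-xr-x  1 ┃                         
┃-rw-r--r--  1 ┃                         
┗━━━━━━━━━━━━━━┗━━━━━━━━━━━━━━━━━━━━━━━━━


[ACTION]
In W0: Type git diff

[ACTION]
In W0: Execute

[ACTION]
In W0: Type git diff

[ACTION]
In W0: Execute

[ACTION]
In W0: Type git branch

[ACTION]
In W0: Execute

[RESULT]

┃ Terminal     ┃ HexEditor               
┠──────────────┠─────────────────────────
┃ import sys   ┃00000030  f1 31 77 c0 af 
┃$ git diff    ┃00000040  b1 89 52 b3 81 
┃diff --git a/m┃00000050  b4 7d a4 a4 a4 
┃--- a/main.py ┃00000060  c3 c3 13 46 58 
┃+++ b/main.py ┃00000070  5a 2c c4 1f 96 
┃@@ -1,3 +1,4 @┃00000080  66 66 66 66 0a 
┃+# updated    ┃00000090  a1 3f 9f 79 e2 
┃ import sys   ┃                         
┃$ git branch  ┃                         
┃* main        ┃                         
┃  fix/typo    ┃                         
┃  feature/auth┃                         
┃$ █           ┃                         
┗━━━━━━━━━━━━━━┗━━━━━━━━━━━━━━━━━━━━━━━━━


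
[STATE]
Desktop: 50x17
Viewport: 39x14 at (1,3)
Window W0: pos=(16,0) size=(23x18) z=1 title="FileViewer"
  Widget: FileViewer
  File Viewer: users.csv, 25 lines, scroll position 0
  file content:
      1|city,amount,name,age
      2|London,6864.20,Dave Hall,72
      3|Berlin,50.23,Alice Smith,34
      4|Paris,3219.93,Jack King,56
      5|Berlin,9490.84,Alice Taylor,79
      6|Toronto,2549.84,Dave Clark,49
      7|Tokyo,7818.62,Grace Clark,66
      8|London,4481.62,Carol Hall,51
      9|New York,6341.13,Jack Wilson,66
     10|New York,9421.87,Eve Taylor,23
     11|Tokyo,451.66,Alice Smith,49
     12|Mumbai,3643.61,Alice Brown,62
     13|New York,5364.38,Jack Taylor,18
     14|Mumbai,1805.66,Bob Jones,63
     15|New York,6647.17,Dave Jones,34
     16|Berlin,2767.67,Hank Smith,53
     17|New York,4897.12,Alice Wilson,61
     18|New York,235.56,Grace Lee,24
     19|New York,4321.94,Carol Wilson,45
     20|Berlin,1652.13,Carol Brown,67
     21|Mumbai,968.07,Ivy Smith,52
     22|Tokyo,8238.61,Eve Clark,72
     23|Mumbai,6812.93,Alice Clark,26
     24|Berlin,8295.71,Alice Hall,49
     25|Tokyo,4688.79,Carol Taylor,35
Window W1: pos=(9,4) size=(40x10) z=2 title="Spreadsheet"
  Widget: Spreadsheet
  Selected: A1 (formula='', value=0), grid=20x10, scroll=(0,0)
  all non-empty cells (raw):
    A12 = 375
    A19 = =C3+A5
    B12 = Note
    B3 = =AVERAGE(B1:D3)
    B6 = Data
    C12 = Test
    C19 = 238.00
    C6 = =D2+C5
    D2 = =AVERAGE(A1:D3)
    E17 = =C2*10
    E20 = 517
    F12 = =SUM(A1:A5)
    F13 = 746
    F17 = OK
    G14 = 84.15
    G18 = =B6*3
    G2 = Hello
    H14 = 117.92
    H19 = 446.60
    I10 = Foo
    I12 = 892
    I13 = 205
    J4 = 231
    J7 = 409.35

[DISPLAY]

               ┃city,amount,name,age▲┃ 
        ┏━━━━━━━━━━━━━━━━━━━━━━━━━━━━━━
        ┃ Spreadsheet                  
        ┠──────────────────────────────
        ┃A1:                           
        ┃       A       B       C      
        ┃------------------------------
        ┃  1      [0]       0       0  
        ┃  2        0       0       0#C
        ┃  3        0#CIRC!         0  
        ┗━━━━━━━━━━━━━━━━━━━━━━━━━━━━━━
               ┃Mumbai,3643.61,Alice░┃ 
               ┃New York,5364.38,Jac░┃ 
               ┃Mumbai,1805.66,Bob J▼┃ 


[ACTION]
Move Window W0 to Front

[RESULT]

               ┃city,amount,name,age▲┃ 
        ┏━━━━━━┃London,6864.20,Dave █┃━
        ┃ Sprea┃Berlin,50.23,Alice S░┃ 
        ┠──────┃Paris,3219.93,Jack K░┃─
        ┃A1:   ┃Berlin,9490.84,Alice░┃ 
        ┃      ┃Toronto,2549.84,Dave░┃ 
        ┃------┃Tokyo,7818.62,Grace ░┃-
        ┃  1   ┃London,4481.62,Carol░┃ 
        ┃  2   ┃New York,6341.13,Jac░┃C
        ┃  3   ┃New York,9421.87,Eve░┃ 
        ┗━━━━━━┃Tokyo,451.66,Alice S░┃━
               ┃Mumbai,3643.61,Alice░┃ 
               ┃New York,5364.38,Jac░┃ 
               ┃Mumbai,1805.66,Bob J▼┃ 


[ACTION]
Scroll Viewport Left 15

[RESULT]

                ┃city,amount,name,age▲┃
         ┏━━━━━━┃London,6864.20,Dave █┃
         ┃ Sprea┃Berlin,50.23,Alice S░┃
         ┠──────┃Paris,3219.93,Jack K░┃
         ┃A1:   ┃Berlin,9490.84,Alice░┃
         ┃      ┃Toronto,2549.84,Dave░┃
         ┃------┃Tokyo,7818.62,Grace ░┃
         ┃  1   ┃London,4481.62,Carol░┃
         ┃  2   ┃New York,6341.13,Jac░┃
         ┃  3   ┃New York,9421.87,Eve░┃
         ┗━━━━━━┃Tokyo,451.66,Alice S░┃
                ┃Mumbai,3643.61,Alice░┃
                ┃New York,5364.38,Jac░┃
                ┃Mumbai,1805.66,Bob J▼┃


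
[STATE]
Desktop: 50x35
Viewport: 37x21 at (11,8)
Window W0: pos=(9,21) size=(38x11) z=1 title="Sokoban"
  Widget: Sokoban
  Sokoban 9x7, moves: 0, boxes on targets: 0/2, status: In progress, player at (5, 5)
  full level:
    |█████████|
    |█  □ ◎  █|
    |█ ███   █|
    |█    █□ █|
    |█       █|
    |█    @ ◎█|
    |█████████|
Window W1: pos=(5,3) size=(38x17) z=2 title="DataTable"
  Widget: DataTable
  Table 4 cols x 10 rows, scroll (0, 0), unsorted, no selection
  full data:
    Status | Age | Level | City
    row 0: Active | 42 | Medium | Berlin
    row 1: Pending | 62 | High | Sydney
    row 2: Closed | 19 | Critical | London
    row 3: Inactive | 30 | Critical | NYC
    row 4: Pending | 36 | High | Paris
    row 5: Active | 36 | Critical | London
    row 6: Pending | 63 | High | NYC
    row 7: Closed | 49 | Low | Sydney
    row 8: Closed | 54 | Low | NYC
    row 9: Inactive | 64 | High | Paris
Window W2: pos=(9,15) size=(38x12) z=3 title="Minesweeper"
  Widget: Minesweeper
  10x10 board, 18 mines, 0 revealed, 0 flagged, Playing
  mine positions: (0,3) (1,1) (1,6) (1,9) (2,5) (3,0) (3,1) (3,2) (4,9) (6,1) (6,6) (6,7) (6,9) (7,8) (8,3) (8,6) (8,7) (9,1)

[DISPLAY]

e  │42 │Medium  │Berlin        ┃     
ng │62 │High    │Sydney        ┃     
d  │19 │Critical│London        ┃     
ive│30 │Critical│NYC           ┃     
ng │36 │High    │Paris         ┃     
e  │36 │Critical│London        ┃     
ng │63 │High    │NYC           ┃     
━━━━━━━━━━━━━━━━━━━━━━━━━━━━━━━━━━━┓ 
Minesweeper                        ┃ 
───────────────────────────────────┨ 
■■■■■■■■■                          ┃ 
■■■■■■■■■                          ┃ 
■■■■■■■■■                          ┃ 
■■■■■■■■■                          ┃ 
■■■■■■■■■                          ┃ 
■■■■■■■■■                          ┃ 
■■■■■■■■■                          ┃ 
■■■■■■■■■                          ┃ 
━━━━━━━━━━━━━━━━━━━━━━━━━━━━━━━━━━━┛ 
    █□ █                           ┃ 
       █                           ┃ 


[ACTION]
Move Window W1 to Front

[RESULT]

e  │42 │Medium  │Berlin        ┃     
ng │62 │High    │Sydney        ┃     
d  │19 │Critical│London        ┃     
ive│30 │Critical│NYC           ┃     
ng │36 │High    │Paris         ┃     
e  │36 │Critical│London        ┃     
ng │63 │High    │NYC           ┃     
d  │49 │Low     │Sydney        ┃━━━┓ 
d  │54 │Low     │NYC           ┃   ┃ 
ive│64 │High    │Paris         ┃───┨ 
                               ┃   ┃ 
━━━━━━━━━━━━━━━━━━━━━━━━━━━━━━━┛   ┃ 
■■■■■■■■■                          ┃ 
■■■■■■■■■                          ┃ 
■■■■■■■■■                          ┃ 
■■■■■■■■■                          ┃ 
■■■■■■■■■                          ┃ 
■■■■■■■■■                          ┃ 
━━━━━━━━━━━━━━━━━━━━━━━━━━━━━━━━━━━┛ 
    █□ █                           ┃ 
       █                           ┃ 


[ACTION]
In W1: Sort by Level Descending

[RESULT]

e  │42 │Medium  │Berlin        ┃     
d  │49 │Low     │Sydney        ┃     
d  │54 │Low     │NYC           ┃     
ng │62 │High    │Sydney        ┃     
ng │36 │High    │Paris         ┃     
ng │63 │High    │NYC           ┃     
ive│64 │High    │Paris         ┃     
d  │19 │Critical│London        ┃━━━┓ 
ive│30 │Critical│NYC           ┃   ┃ 
e  │36 │Critical│London        ┃───┨ 
                               ┃   ┃ 
━━━━━━━━━━━━━━━━━━━━━━━━━━━━━━━┛   ┃ 
■■■■■■■■■                          ┃ 
■■■■■■■■■                          ┃ 
■■■■■■■■■                          ┃ 
■■■■■■■■■                          ┃ 
■■■■■■■■■                          ┃ 
■■■■■■■■■                          ┃ 
━━━━━━━━━━━━━━━━━━━━━━━━━━━━━━━━━━━┛ 
    █□ █                           ┃ 
       █                           ┃ 


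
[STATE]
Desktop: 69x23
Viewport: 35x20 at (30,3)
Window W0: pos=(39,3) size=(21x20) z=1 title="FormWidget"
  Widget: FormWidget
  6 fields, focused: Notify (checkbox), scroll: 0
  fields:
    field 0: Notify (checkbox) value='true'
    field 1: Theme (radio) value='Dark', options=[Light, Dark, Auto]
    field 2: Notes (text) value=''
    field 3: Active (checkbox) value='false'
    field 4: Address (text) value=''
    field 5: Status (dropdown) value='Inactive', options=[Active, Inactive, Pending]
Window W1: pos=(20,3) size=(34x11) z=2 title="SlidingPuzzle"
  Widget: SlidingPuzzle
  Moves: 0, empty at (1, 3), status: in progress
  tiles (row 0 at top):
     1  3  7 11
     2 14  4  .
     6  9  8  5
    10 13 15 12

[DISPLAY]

━━━━━━━━━━━━━━━━━━━━━━━┓━━━━━┓     
uzzle                  ┃     ┃     
───────────────────────┨─────┨     
─┬────┬────┐           ┃[x]  ┃     
 │  7 │ 11 │           ┃( ) L┃     
─┼────┼────┤           ┃[   ]┃     
 │  4 │    │           ┃[ ]  ┃     
─┼────┼────┤           ┃[   ]┃     
 │  8 │  5 │           ┃[In▼]┃     
─┼────┼────┤           ┃     ┃     
━━━━━━━━━━━━━━━━━━━━━━━┛     ┃     
         ┃                   ┃     
         ┃                   ┃     
         ┃                   ┃     
         ┃                   ┃     
         ┃                   ┃     
         ┃                   ┃     
         ┃                   ┃     
         ┃                   ┃     
         ┗━━━━━━━━━━━━━━━━━━━┛     


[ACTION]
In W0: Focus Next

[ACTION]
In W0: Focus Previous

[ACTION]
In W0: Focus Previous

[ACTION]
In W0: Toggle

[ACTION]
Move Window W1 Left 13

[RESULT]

━━━━━━━━━━┓━━━━━━━━━━━━━━━━━━┓     
          ┃FormWidget        ┃     
──────────┨──────────────────┨     
          ┃ Notify:     [x]  ┃     
          ┃ Theme:      ( ) L┃     
          ┃ Notes:      [   ]┃     
          ┃ Active:     [ ]  ┃     
          ┃ Address:    [   ]┃     
          ┃ Status:     [In▼]┃     
          ┃                  ┃     
━━━━━━━━━━┛                  ┃     
         ┃                   ┃     
         ┃                   ┃     
         ┃                   ┃     
         ┃                   ┃     
         ┃                   ┃     
         ┃                   ┃     
         ┃                   ┃     
         ┃                   ┃     
         ┗━━━━━━━━━━━━━━━━━━━┛     


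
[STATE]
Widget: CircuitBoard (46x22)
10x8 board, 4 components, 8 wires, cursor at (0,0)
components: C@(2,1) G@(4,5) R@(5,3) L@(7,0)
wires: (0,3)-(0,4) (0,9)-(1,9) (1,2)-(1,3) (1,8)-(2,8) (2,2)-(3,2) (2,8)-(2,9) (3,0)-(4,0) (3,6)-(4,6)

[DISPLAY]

   0 1 2 3 4 5 6 7 8 9                        
0  [.]          · ─ ·                   ·     
                                        │     
1           · ─ ·                   ·   ·     
                                    │         
2       C   ·                       · ─ ·     
            │                                 
3   ·       ·               ·                 
    │                       │                 
4   ·                   G   ·                 
                                              
5               R                             
                                              
6                                             
                                              
7   L                                         
Cursor: (0,0)                                 
                                              
                                              
                                              
                                              
                                              


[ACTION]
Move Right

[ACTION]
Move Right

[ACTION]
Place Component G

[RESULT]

   0 1 2 3 4 5 6 7 8 9                        
0          [G]  · ─ ·                   ·     
                                        │     
1           · ─ ·                   ·   ·     
                                    │         
2       C   ·                       · ─ ·     
            │                                 
3   ·       ·               ·                 
    │                       │                 
4   ·                   G   ·                 
                                              
5               R                             
                                              
6                                             
                                              
7   L                                         
Cursor: (0,2)                                 
                                              
                                              
                                              
                                              
                                              


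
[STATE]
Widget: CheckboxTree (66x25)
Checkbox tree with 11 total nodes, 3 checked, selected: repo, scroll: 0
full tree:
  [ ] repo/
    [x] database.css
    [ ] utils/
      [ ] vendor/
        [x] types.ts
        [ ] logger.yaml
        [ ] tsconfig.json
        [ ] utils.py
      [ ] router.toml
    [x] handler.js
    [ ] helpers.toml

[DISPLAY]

>[-] repo/                                                        
   [x] database.css                                               
   [-] utils/                                                     
     [-] vendor/                                                  
       [x] types.ts                                               
       [ ] logger.yaml                                            
       [ ] tsconfig.json                                          
       [ ] utils.py                                               
     [ ] router.toml                                              
   [x] handler.js                                                 
   [ ] helpers.toml                                               
                                                                  
                                                                  
                                                                  
                                                                  
                                                                  
                                                                  
                                                                  
                                                                  
                                                                  
                                                                  
                                                                  
                                                                  
                                                                  
                                                                  


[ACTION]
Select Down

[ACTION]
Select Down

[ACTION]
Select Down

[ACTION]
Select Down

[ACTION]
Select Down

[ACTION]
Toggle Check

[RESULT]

 [-] repo/                                                        
   [x] database.css                                               
   [-] utils/                                                     
     [-] vendor/                                                  
       [x] types.ts                                               
>      [x] logger.yaml                                            
       [ ] tsconfig.json                                          
       [ ] utils.py                                               
     [ ] router.toml                                              
   [x] handler.js                                                 
   [ ] helpers.toml                                               
                                                                  
                                                                  
                                                                  
                                                                  
                                                                  
                                                                  
                                                                  
                                                                  
                                                                  
                                                                  
                                                                  
                                                                  
                                                                  
                                                                  


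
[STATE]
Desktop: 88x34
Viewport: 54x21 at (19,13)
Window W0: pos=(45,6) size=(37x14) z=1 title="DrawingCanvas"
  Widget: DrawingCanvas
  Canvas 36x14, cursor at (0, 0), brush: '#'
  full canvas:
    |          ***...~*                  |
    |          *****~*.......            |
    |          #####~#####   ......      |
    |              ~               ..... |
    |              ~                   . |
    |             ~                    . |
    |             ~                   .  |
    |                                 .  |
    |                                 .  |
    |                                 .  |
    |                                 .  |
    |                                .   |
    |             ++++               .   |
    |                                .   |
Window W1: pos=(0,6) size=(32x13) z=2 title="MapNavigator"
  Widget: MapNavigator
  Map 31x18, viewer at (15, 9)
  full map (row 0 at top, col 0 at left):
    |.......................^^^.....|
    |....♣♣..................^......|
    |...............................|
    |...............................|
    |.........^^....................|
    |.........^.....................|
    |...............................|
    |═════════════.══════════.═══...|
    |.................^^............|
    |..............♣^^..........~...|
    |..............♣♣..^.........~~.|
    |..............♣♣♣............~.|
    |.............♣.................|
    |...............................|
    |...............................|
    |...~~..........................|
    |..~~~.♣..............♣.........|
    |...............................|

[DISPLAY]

.........~..┃             ┃              ~            
^.........~~┃             ┃             ~             
...........~┃             ┃             ~             
............┃             ┃                           
............┃             ┃                           
━━━━━━━━━━━━┛             ┃                           
                          ┗━━━━━━━━━━━━━━━━━━━━━━━━━━━
                                                      
                                                      
                                                      
                                                      
                                                      
                                                      
                                                      
                                                      
                                                      
                                                      
                                                      
                                                      
                                                      
                                                      


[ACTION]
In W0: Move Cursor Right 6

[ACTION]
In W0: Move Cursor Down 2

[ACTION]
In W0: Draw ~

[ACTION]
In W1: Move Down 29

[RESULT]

............┃             ┃              ~            
            ┃             ┃             ~             
            ┃             ┃             ~             
            ┃             ┃                           
            ┃             ┃                           
━━━━━━━━━━━━┛             ┃                           
                          ┗━━━━━━━━━━━━━━━━━━━━━━━━━━━
                                                      
                                                      
                                                      
                                                      
                                                      
                                                      
                                                      
                                                      
                                                      
                                                      
                                                      
                                                      
                                                      
                                                      


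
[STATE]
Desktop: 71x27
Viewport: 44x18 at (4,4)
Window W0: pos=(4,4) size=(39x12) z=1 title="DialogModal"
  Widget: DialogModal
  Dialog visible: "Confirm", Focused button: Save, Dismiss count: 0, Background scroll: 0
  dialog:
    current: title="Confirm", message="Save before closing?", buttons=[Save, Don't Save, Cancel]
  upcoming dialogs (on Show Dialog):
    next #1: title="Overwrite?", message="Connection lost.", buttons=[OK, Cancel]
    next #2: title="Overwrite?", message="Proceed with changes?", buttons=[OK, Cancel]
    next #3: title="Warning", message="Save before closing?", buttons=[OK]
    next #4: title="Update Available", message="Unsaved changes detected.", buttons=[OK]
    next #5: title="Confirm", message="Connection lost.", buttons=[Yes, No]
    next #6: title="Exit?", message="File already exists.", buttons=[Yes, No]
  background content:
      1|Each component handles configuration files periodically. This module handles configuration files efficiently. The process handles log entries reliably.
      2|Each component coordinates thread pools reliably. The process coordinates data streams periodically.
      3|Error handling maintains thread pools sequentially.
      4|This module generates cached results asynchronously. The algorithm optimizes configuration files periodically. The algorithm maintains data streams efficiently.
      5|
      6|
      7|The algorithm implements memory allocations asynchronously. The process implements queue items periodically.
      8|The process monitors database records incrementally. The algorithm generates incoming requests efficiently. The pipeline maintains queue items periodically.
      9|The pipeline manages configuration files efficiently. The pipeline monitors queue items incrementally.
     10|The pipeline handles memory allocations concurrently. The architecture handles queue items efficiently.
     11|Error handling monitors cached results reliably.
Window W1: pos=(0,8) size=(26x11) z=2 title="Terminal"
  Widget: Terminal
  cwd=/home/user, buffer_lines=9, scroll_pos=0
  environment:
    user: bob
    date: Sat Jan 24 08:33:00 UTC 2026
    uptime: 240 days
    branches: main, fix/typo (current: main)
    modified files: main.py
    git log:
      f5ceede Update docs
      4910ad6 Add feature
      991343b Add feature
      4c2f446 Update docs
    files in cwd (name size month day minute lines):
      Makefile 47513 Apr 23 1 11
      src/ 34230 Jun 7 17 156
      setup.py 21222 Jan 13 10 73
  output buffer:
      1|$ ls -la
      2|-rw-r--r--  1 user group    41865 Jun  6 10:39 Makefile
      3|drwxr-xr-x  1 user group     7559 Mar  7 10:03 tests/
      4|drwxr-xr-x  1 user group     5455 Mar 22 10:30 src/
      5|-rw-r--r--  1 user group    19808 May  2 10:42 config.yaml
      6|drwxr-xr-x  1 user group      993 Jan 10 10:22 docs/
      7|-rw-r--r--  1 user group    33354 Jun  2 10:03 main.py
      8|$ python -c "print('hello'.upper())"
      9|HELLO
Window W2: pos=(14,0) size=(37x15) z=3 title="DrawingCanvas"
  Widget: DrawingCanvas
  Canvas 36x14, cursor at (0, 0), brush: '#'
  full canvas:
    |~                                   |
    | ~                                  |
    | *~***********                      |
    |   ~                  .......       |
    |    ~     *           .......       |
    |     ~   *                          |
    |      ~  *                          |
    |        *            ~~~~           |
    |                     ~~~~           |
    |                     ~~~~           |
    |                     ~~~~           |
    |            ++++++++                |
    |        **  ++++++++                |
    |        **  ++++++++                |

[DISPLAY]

┏━━━━━━━━━┃ ~                               
┃ DialogMo┃ *~***********                   
┠─────────┃   ~                  .......    
┃Each comp┃    ~     *           .......    
━━━━━━━━━━┃     ~   *                       
rminal    ┃      ~  *                       
──────────┃        *            ~~~~        
s -la     ┃                     ~~~~        
-r--r--  1┃                     ~~~~        
xr-xr-x  1┃                     ~~~~        
xr-xr-x  1┗━━━━━━━━━━━━━━━━━━━━━━━━━━━━━━━━━
-r--r--  1 user group┃━━━━━━━━━━━━━━━━┛     
xr-xr-x  1 user group┃                      
-r--r--  1 user group┃                      
━━━━━━━━━━━━━━━━━━━━━┛                      
                                            
                                            
                                            


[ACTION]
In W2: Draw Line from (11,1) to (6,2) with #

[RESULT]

┏━━━━━━━━━┃ ~                               
┃ DialogMo┃ *~***********                   
┠─────────┃   ~                  .......    
┃Each comp┃    ~     *           .......    
━━━━━━━━━━┃     ~   *                       
rminal    ┃  #   ~  *                       
──────────┃  #     *            ~~~~        
s -la     ┃  #                  ~~~~        
-r--r--  1┃ #                   ~~~~        
xr-xr-x  1┃ #                   ~~~~        
xr-xr-x  1┗━━━━━━━━━━━━━━━━━━━━━━━━━━━━━━━━━
-r--r--  1 user group┃━━━━━━━━━━━━━━━━┛     
xr-xr-x  1 user group┃                      
-r--r--  1 user group┃                      
━━━━━━━━━━━━━━━━━━━━━┛                      
                                            
                                            
                                            


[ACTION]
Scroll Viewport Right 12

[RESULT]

~                                 ┃         
*~***********                     ┃         
  ~                  .......      ┃         
   ~     *           .......      ┃         
    ~   *                         ┃         
 #   ~  *                         ┃         
 #     *            ~~~~          ┃         
 #                  ~~~~          ┃         
#                   ~~~~          ┃         
#                   ~~~~          ┃         
━━━━━━━━━━━━━━━━━━━━━━━━━━━━━━━━━━┛         
ser group┃━━━━━━━━━━━━━━━━┛                 
ser group┃                                  
ser group┃                                  
━━━━━━━━━┛                                  
                                            
                                            
                                            


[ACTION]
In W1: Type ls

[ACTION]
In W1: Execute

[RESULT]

~                                 ┃         
*~***********                     ┃         
  ~                  .......      ┃         
   ~     *           .......      ┃         
    ~   *                         ┃         
 #   ~  *                         ┃         
 #     *            ~~~~          ┃         
 #                  ~~~~          ┃         
#                   ~~~~          ┃         
#                   ~~~~          ┃         
━━━━━━━━━━━━━━━━━━━━━━━━━━━━━━━━━━┛         
         ┃━━━━━━━━━━━━━━━━┛                 
 setup.py┃                                  
         ┃                                  
━━━━━━━━━┛                                  
                                            
                                            
                                            
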